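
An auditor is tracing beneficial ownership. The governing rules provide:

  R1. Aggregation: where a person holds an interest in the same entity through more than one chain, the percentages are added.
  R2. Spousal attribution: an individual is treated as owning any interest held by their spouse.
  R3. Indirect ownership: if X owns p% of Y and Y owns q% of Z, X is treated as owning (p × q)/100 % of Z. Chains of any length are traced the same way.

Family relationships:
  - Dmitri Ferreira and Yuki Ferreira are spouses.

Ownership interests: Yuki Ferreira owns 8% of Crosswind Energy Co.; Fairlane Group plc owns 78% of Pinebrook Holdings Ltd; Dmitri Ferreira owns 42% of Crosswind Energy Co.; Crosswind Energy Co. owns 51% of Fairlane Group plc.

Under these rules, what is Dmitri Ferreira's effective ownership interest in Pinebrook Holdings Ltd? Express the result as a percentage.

By spousal attribution (R2), Dmitri Ferreira is treated as also owning Yuki Ferreira's interest in Crosswind Energy Co, giving 42% + 8% = 50%.
Chain via Crosswind Energy Co. → Fairlane Group plc (R3): 50% × 51% × 78% = 19.89% of Pinebrook Holdings Ltd.

19.89%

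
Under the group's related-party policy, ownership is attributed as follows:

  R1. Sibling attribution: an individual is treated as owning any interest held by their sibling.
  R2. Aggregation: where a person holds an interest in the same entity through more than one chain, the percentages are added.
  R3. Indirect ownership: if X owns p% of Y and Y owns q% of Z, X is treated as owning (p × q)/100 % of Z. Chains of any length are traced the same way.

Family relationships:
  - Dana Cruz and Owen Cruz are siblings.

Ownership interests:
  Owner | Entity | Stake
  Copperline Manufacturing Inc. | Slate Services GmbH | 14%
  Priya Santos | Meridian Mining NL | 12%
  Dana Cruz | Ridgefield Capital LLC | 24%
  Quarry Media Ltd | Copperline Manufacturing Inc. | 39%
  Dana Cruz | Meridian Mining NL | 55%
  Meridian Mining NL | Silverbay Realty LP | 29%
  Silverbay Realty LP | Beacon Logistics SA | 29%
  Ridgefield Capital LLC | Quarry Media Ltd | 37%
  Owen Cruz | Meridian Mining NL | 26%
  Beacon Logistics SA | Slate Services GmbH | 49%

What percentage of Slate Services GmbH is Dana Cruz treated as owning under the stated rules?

3.822777%

By sibling attribution (R1), Dana Cruz is treated as also owning Owen Cruz's interest in Meridian Mining NL, giving 55% + 26% = 81%.
Chain via Ridgefield Capital LLC → Quarry Media Ltd → Copperline Manufacturing Inc. (R3): 24% × 37% × 39% × 14% = 0.484848% of Slate Services GmbH.
Chain via Meridian Mining NL → Silverbay Realty LP → Beacon Logistics SA (R3): 81% × 29% × 29% × 49% = 3.337929% of Slate Services GmbH.
Aggregating (R2): 0.484848% + 3.337929% = 3.822777%.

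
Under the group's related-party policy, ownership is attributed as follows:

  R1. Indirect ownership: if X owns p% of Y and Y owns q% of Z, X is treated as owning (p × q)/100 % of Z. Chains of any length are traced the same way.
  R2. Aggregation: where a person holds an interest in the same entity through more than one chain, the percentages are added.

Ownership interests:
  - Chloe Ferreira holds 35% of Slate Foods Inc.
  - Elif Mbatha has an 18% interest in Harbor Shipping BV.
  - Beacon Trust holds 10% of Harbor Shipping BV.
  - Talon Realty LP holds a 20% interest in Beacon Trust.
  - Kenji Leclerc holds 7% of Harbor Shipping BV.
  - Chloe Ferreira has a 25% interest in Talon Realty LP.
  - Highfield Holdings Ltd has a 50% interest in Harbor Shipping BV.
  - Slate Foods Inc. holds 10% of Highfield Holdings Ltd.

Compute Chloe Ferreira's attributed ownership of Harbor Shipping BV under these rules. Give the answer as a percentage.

Chain via Talon Realty LP → Beacon Trust (R1): 25% × 20% × 10% = 0.5% of Harbor Shipping BV.
Chain via Slate Foods Inc. → Highfield Holdings Ltd (R1): 35% × 10% × 50% = 1.75% of Harbor Shipping BV.
Aggregating (R2): 0.5% + 1.75% = 2.25%.

2.25%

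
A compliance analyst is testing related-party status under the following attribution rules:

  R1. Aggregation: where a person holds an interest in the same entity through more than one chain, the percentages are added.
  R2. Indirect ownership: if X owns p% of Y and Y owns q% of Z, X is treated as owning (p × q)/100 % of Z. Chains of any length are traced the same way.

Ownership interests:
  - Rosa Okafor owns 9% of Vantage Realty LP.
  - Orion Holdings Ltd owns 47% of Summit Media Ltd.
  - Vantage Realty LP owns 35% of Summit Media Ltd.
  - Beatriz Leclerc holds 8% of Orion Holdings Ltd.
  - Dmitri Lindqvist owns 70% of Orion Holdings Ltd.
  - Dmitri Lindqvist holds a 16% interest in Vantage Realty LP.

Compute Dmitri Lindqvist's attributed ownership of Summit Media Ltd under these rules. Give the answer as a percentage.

Chain via Vantage Realty LP (R2): 16% × 35% = 5.6% of Summit Media Ltd.
Chain via Orion Holdings Ltd (R2): 70% × 47% = 32.9% of Summit Media Ltd.
Aggregating (R1): 5.6% + 32.9% = 38.5%.

38.5%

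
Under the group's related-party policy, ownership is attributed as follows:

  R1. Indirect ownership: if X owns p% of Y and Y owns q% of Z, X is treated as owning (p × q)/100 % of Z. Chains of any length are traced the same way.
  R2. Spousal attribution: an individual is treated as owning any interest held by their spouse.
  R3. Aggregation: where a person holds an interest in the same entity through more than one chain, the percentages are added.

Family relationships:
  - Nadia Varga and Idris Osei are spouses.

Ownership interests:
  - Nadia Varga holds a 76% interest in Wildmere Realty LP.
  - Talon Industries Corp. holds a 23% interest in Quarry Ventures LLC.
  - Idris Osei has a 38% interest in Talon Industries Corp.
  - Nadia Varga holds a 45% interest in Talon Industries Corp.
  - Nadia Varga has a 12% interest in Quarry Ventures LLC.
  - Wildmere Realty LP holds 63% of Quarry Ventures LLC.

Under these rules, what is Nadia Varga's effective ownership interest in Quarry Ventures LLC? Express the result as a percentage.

By spousal attribution (R2), Nadia Varga is treated as also owning Idris Osei's interest in Talon Industries Corp, giving 45% + 38% = 83%.
Chain via Talon Industries Corp. (R1): 83% × 23% = 19.09% of Quarry Ventures LLC.
Chain via Wildmere Realty LP (R1): 76% × 63% = 47.88% of Quarry Ventures LLC.
Direct interest in Quarry Ventures LLC: 12%.
Aggregating (R3): 19.09% + 47.88% + 12% = 78.97%.

78.97%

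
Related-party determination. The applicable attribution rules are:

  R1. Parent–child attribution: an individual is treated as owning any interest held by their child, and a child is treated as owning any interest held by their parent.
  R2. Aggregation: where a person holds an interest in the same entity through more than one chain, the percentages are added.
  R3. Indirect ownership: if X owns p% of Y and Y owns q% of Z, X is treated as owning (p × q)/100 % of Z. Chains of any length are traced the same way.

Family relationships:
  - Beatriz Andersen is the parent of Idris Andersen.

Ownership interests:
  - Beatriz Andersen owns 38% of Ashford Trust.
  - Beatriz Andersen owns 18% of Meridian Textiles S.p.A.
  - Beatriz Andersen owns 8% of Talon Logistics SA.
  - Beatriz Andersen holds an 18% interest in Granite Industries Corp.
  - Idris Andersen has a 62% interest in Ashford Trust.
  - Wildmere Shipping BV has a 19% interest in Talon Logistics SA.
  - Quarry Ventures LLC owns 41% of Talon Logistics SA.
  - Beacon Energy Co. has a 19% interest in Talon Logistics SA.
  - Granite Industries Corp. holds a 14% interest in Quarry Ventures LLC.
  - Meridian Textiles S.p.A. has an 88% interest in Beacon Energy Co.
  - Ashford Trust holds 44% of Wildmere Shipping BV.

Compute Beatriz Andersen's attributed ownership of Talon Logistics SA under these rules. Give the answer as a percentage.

20.4028%

By parent–child attribution (R1), Beatriz Andersen is treated as also owning Idris Andersen's interest in Ashford Trust, giving 38% + 62% = 100%.
Chain via Ashford Trust → Wildmere Shipping BV (R3): 100% × 44% × 19% = 8.36% of Talon Logistics SA.
Chain via Meridian Textiles S.p.A. → Beacon Energy Co. (R3): 18% × 88% × 19% = 3.0096% of Talon Logistics SA.
Chain via Granite Industries Corp. → Quarry Ventures LLC (R3): 18% × 14% × 41% = 1.0332% of Talon Logistics SA.
Direct interest in Talon Logistics SA: 8%.
Aggregating (R2): 8.36% + 3.0096% + 1.0332% + 8% = 20.4028%.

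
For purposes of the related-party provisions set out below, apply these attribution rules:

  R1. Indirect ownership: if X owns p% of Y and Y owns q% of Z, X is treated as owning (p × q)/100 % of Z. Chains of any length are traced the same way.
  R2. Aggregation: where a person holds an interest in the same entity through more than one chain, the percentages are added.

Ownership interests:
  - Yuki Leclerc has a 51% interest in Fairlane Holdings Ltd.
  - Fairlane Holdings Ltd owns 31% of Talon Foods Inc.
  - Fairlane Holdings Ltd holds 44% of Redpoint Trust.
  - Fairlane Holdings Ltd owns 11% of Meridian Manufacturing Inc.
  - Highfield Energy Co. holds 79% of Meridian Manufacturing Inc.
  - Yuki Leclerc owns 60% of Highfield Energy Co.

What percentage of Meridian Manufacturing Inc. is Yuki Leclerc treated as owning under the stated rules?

Chain via Highfield Energy Co. (R1): 60% × 79% = 47.4% of Meridian Manufacturing Inc.
Chain via Fairlane Holdings Ltd (R1): 51% × 11% = 5.61% of Meridian Manufacturing Inc.
Aggregating (R2): 47.4% + 5.61% = 53.01%.

53.01%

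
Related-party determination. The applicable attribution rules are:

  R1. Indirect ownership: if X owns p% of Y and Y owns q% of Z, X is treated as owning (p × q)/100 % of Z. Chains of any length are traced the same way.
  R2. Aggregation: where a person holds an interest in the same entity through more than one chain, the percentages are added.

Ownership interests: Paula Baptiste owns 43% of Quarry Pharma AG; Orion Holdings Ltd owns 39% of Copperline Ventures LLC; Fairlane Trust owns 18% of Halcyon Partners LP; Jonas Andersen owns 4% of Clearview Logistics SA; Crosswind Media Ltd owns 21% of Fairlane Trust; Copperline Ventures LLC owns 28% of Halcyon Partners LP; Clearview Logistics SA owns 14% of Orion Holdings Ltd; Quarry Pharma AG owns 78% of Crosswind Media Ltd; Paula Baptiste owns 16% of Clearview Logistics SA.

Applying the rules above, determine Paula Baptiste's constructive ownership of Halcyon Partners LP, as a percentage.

1.51242%

Chain via Quarry Pharma AG → Crosswind Media Ltd → Fairlane Trust (R1): 43% × 78% × 21% × 18% = 1.267812% of Halcyon Partners LP.
Chain via Clearview Logistics SA → Orion Holdings Ltd → Copperline Ventures LLC (R1): 16% × 14% × 39% × 28% = 0.244608% of Halcyon Partners LP.
Aggregating (R2): 1.267812% + 0.244608% = 1.51242%.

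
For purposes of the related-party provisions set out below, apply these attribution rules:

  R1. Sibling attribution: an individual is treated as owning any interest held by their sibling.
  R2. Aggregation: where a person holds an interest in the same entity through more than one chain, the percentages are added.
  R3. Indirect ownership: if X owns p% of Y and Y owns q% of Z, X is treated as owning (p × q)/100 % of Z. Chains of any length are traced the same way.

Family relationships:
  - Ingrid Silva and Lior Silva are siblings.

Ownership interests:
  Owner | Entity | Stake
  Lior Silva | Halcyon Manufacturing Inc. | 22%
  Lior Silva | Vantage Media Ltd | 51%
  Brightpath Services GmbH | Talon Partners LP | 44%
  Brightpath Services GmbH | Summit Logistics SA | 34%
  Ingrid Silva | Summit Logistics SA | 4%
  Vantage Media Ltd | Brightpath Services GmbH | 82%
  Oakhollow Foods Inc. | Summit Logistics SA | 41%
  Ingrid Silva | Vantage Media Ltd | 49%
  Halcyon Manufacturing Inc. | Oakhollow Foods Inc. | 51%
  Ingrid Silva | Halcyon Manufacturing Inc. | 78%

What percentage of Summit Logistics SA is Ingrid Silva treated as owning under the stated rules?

52.79%

By sibling attribution (R1), Ingrid Silva is treated as also owning Lior Silva's interest in Vantage Media Ltd, giving 49% + 51% = 100%.
By sibling attribution (R1), Ingrid Silva is treated as also owning Lior Silva's interest in Halcyon Manufacturing Inc, giving 78% + 22% = 100%.
Chain via Vantage Media Ltd → Brightpath Services GmbH (R3): 100% × 82% × 34% = 27.88% of Summit Logistics SA.
Chain via Halcyon Manufacturing Inc. → Oakhollow Foods Inc. (R3): 100% × 51% × 41% = 20.91% of Summit Logistics SA.
Direct interest in Summit Logistics SA: 4%.
Aggregating (R2): 27.88% + 20.91% + 4% = 52.79%.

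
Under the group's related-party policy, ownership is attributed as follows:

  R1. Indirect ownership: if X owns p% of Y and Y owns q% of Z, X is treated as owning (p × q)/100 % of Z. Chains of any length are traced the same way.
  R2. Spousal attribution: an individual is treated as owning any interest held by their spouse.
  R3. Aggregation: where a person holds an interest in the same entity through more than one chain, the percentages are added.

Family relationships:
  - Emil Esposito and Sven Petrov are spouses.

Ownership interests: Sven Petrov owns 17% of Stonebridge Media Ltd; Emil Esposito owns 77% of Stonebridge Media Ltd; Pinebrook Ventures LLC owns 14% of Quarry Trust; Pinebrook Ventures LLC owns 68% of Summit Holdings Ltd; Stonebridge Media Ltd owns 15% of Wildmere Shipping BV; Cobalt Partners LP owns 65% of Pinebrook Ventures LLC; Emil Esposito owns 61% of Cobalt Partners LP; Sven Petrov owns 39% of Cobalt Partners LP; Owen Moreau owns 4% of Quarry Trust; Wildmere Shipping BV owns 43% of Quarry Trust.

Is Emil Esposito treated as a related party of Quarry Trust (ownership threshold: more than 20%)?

No

By spousal attribution (R2), Emil Esposito is treated as also owning Sven Petrov's interest in Cobalt Partners LP, giving 61% + 39% = 100%.
By spousal attribution (R2), Emil Esposito is treated as also owning Sven Petrov's interest in Stonebridge Media Ltd, giving 77% + 17% = 94%.
Chain via Cobalt Partners LP → Pinebrook Ventures LLC (R1): 100% × 65% × 14% = 9.1% of Quarry Trust.
Chain via Stonebridge Media Ltd → Wildmere Shipping BV (R1): 94% × 15% × 43% = 6.063% of Quarry Trust.
Aggregating (R3): 9.1% + 6.063% = 15.163%.
15.163% does not exceed the 20% threshold, so Emil is not a related party to Quarry Trust.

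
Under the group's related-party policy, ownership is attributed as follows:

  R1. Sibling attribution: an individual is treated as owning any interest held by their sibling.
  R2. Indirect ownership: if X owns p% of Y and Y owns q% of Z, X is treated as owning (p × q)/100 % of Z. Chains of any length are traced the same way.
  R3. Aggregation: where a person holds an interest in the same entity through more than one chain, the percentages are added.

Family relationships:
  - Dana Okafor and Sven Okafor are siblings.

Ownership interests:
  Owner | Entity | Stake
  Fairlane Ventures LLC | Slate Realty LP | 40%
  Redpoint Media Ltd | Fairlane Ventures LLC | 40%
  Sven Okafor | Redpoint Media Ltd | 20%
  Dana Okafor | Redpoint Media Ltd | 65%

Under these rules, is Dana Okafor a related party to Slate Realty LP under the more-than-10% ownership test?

By sibling attribution (R1), Dana Okafor is treated as also owning Sven Okafor's interest in Redpoint Media Ltd, giving 65% + 20% = 85%.
Chain via Redpoint Media Ltd → Fairlane Ventures LLC (R2): 85% × 40% × 40% = 13.6% of Slate Realty LP.
13.6% exceeds the 10% threshold, so Dana is a related party to Slate Realty LP.

Yes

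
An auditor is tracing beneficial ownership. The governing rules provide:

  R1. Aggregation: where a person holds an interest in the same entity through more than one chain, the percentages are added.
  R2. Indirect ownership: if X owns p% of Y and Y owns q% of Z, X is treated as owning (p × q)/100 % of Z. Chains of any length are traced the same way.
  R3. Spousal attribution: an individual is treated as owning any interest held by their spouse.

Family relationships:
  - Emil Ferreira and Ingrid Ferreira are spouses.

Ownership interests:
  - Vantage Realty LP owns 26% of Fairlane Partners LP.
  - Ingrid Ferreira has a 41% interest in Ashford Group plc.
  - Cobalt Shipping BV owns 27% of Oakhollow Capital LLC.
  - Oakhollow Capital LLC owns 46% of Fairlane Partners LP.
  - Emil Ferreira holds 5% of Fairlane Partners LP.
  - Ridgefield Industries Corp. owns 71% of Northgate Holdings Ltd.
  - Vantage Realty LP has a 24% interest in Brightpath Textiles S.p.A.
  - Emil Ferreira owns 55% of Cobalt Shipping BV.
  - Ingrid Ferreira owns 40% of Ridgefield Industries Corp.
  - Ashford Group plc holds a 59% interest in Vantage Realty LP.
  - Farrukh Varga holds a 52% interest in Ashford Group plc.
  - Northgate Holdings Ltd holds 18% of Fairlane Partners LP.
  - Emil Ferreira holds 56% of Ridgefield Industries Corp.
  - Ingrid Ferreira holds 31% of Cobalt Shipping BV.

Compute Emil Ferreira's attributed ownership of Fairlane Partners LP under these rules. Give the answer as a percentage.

By spousal attribution (R3), Emil Ferreira is treated as also owning Ingrid Ferreira's interest in Cobalt Shipping BV, giving 55% + 31% = 86%.
By spousal attribution (R3), Emil Ferreira is treated as also owning Ingrid Ferreira's interest in Ridgefield Industries Corp, giving 56% + 40% = 96%.
By spousal attribution (R3), Emil Ferreira is treated as owning Ingrid Ferreira's 41% interest in Ashford Group plc.
Chain via Cobalt Shipping BV → Oakhollow Capital LLC (R2): 86% × 27% × 46% = 10.6812% of Fairlane Partners LP.
Chain via Ridgefield Industries Corp. → Northgate Holdings Ltd (R2): 96% × 71% × 18% = 12.2688% of Fairlane Partners LP.
Direct interest in Fairlane Partners LP: 5%.
Chain via Ashford Group plc → Vantage Realty LP (R2): 41% × 59% × 26% = 6.2894% of Fairlane Partners LP.
Aggregating (R1): 10.6812% + 12.2688% + 5% + 6.2894% = 34.2394%.

34.2394%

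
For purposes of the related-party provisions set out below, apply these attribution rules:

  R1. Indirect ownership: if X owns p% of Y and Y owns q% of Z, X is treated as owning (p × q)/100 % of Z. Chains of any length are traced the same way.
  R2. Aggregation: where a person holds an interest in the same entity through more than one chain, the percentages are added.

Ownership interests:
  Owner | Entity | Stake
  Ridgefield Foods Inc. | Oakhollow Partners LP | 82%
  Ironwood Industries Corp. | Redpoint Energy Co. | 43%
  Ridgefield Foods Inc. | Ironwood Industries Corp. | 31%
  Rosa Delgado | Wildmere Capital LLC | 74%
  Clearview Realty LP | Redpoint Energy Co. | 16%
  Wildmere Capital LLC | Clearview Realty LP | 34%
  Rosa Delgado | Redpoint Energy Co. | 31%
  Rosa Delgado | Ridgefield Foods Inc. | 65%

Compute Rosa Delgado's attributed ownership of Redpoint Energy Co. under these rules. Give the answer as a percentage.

Chain via Ridgefield Foods Inc. → Ironwood Industries Corp. (R1): 65% × 31% × 43% = 8.6645% of Redpoint Energy Co.
Chain via Wildmere Capital LLC → Clearview Realty LP (R1): 74% × 34% × 16% = 4.0256% of Redpoint Energy Co.
Direct interest in Redpoint Energy Co: 31%.
Aggregating (R2): 8.6645% + 4.0256% + 31% = 43.6901%.

43.6901%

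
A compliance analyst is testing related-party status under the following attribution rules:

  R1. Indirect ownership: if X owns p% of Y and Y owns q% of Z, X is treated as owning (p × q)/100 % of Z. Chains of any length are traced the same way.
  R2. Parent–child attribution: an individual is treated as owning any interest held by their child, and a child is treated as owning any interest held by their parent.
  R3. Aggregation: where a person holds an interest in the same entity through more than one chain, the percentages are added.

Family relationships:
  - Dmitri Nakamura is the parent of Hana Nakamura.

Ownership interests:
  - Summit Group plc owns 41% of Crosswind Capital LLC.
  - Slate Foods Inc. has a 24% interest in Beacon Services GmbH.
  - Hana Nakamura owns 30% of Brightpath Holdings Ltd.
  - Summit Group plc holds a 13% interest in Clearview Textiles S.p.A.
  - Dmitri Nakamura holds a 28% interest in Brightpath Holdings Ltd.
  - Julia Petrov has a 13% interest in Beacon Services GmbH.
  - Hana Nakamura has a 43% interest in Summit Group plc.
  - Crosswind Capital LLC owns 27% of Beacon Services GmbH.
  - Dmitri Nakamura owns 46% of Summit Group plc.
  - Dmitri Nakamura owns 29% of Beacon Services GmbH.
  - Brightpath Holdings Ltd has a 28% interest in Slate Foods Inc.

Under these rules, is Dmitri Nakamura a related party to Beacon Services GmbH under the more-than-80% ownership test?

No

By parent–child attribution (R2), Dmitri Nakamura is treated as also owning Hana Nakamura's interest in Summit Group plc, giving 46% + 43% = 89%.
By parent–child attribution (R2), Dmitri Nakamura is treated as also owning Hana Nakamura's interest in Brightpath Holdings Ltd, giving 28% + 30% = 58%.
Chain via Summit Group plc → Crosswind Capital LLC (R1): 89% × 41% × 27% = 9.8523% of Beacon Services GmbH.
Chain via Brightpath Holdings Ltd → Slate Foods Inc. (R1): 58% × 28% × 24% = 3.8976% of Beacon Services GmbH.
Direct interest in Beacon Services GmbH: 29%.
Aggregating (R3): 9.8523% + 3.8976% + 29% = 42.7499%.
42.7499% does not exceed the 80% threshold, so Dmitri is not a related party to Beacon Services GmbH.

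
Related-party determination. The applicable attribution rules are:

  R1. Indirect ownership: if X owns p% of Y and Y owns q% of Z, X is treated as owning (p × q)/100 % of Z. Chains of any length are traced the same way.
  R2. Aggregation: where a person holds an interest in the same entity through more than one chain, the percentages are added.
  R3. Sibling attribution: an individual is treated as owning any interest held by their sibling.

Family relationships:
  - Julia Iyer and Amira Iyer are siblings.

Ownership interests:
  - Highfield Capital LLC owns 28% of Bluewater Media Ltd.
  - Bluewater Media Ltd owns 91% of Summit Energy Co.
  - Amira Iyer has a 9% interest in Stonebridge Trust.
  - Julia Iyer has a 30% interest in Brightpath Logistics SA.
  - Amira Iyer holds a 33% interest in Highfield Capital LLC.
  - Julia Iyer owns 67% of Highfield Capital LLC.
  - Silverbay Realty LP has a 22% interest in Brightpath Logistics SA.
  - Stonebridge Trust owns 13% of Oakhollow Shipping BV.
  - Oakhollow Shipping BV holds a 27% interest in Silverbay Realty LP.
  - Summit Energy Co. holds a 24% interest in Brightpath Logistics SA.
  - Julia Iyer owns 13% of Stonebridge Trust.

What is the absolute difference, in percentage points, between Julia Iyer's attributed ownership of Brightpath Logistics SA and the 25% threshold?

By sibling attribution (R3), Julia Iyer is treated as also owning Amira Iyer's interest in Highfield Capital LLC, giving 67% + 33% = 100%.
By sibling attribution (R3), Julia Iyer is treated as also owning Amira Iyer's interest in Stonebridge Trust, giving 13% + 9% = 22%.
Chain via Highfield Capital LLC → Bluewater Media Ltd → Summit Energy Co. (R1): 100% × 28% × 91% × 24% = 6.1152% of Brightpath Logistics SA.
Chain via Stonebridge Trust → Oakhollow Shipping BV → Silverbay Realty LP (R1): 22% × 13% × 27% × 22% = 0.169884% of Brightpath Logistics SA.
Direct interest in Brightpath Logistics SA: 30%.
Aggregating (R2): 6.1152% + 0.169884% + 30% = 36.285084%.
36.285084% exceeds the 25% threshold by 11.285084 percentage points.

11.285084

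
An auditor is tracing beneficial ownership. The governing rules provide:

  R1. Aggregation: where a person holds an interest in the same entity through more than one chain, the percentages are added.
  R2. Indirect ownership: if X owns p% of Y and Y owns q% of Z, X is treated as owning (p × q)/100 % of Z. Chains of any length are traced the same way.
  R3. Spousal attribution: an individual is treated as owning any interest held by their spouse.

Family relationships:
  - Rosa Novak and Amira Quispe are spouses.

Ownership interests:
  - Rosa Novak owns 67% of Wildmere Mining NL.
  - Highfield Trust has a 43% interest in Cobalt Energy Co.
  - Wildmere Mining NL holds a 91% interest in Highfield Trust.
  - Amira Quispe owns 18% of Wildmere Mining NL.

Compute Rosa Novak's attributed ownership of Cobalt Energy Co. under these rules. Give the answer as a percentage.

By spousal attribution (R3), Rosa Novak is treated as also owning Amira Quispe's interest in Wildmere Mining NL, giving 67% + 18% = 85%.
Chain via Wildmere Mining NL → Highfield Trust (R2): 85% × 91% × 43% = 33.2605% of Cobalt Energy Co.

33.2605%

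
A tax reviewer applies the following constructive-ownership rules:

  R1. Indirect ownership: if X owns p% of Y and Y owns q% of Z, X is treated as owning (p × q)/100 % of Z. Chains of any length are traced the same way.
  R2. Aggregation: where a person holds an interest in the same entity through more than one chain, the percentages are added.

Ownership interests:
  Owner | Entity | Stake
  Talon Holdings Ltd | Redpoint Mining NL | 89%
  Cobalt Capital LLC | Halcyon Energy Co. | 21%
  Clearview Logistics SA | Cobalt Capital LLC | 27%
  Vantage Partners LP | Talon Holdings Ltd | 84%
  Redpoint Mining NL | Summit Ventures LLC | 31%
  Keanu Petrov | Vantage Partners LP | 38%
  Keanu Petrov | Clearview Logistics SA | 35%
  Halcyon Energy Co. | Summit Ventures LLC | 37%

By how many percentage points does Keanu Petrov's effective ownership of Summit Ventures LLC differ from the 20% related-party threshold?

10.459007

Chain via Vantage Partners LP → Talon Holdings Ltd → Redpoint Mining NL (R1): 38% × 84% × 89% × 31% = 8.806728% of Summit Ventures LLC.
Chain via Clearview Logistics SA → Cobalt Capital LLC → Halcyon Energy Co. (R1): 35% × 27% × 21% × 37% = 0.734265% of Summit Ventures LLC.
Aggregating (R2): 8.806728% + 0.734265% = 9.540993%.
9.540993% falls short of the 20% threshold by 10.459007 percentage points.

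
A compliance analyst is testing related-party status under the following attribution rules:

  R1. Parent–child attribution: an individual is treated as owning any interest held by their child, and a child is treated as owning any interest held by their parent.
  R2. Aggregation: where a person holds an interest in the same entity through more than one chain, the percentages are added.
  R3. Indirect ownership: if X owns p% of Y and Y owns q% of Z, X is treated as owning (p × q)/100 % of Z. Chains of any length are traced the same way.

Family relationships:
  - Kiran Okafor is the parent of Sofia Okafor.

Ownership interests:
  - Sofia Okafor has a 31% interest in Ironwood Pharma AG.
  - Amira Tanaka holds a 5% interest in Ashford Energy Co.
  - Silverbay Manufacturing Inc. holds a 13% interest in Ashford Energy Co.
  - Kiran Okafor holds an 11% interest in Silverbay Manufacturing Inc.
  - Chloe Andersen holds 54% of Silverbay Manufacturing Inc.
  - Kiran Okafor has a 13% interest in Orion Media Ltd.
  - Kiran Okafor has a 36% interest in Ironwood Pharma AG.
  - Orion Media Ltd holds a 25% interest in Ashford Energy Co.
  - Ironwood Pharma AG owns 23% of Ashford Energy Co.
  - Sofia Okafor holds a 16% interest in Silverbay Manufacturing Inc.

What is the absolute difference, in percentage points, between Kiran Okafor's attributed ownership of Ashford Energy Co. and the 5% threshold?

By parent–child attribution (R1), Kiran Okafor is treated as also owning Sofia Okafor's interest in Silverbay Manufacturing Inc, giving 11% + 16% = 27%.
By parent–child attribution (R1), Kiran Okafor is treated as also owning Sofia Okafor's interest in Ironwood Pharma AG, giving 36% + 31% = 67%.
Chain via Orion Media Ltd (R3): 13% × 25% = 3.25% of Ashford Energy Co.
Chain via Silverbay Manufacturing Inc. (R3): 27% × 13% = 3.51% of Ashford Energy Co.
Chain via Ironwood Pharma AG (R3): 67% × 23% = 15.41% of Ashford Energy Co.
Aggregating (R2): 3.25% + 3.51% + 15.41% = 22.17%.
22.17% exceeds the 5% threshold by 17.17 percentage points.

17.17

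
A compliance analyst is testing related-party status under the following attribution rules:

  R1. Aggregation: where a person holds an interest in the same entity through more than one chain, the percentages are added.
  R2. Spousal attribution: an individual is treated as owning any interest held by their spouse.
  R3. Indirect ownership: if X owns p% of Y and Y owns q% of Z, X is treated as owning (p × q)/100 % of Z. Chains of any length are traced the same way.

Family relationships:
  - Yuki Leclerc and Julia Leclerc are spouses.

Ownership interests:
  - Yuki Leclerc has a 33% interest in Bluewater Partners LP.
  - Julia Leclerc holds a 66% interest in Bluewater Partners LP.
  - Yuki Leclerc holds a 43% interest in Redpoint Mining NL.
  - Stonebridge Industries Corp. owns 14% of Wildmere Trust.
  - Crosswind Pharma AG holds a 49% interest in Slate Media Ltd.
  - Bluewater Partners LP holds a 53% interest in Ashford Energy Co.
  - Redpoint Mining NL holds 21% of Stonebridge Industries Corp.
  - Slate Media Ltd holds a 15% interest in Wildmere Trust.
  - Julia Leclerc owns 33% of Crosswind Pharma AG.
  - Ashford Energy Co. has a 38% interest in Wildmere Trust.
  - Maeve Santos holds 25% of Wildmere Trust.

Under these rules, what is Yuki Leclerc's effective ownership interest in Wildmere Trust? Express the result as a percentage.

23.6283%

By spousal attribution (R2), Yuki Leclerc is treated as also owning Julia Leclerc's interest in Bluewater Partners LP, giving 33% + 66% = 99%.
By spousal attribution (R2), Yuki Leclerc is treated as owning Julia Leclerc's 33% interest in Crosswind Pharma AG.
Chain via Redpoint Mining NL → Stonebridge Industries Corp. (R3): 43% × 21% × 14% = 1.2642% of Wildmere Trust.
Chain via Bluewater Partners LP → Ashford Energy Co. (R3): 99% × 53% × 38% = 19.9386% of Wildmere Trust.
Chain via Crosswind Pharma AG → Slate Media Ltd (R3): 33% × 49% × 15% = 2.4255% of Wildmere Trust.
Aggregating (R1): 1.2642% + 19.9386% + 2.4255% = 23.6283%.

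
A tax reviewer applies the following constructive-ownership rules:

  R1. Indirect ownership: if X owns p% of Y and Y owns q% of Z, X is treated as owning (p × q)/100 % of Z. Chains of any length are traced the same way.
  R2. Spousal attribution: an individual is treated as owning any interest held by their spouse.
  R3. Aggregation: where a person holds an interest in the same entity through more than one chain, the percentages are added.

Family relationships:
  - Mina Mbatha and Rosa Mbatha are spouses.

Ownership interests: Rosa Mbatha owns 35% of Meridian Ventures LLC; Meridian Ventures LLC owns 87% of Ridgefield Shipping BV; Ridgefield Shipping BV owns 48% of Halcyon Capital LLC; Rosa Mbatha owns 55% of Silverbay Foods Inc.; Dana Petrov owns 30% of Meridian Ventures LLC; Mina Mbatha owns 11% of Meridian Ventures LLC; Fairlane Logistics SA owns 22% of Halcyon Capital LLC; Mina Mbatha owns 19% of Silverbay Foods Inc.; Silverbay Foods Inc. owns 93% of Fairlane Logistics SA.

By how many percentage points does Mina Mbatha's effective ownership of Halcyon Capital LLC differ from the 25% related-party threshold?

9.35

By spousal attribution (R2), Mina Mbatha is treated as also owning Rosa Mbatha's interest in Meridian Ventures LLC, giving 11% + 35% = 46%.
By spousal attribution (R2), Mina Mbatha is treated as also owning Rosa Mbatha's interest in Silverbay Foods Inc, giving 19% + 55% = 74%.
Chain via Meridian Ventures LLC → Ridgefield Shipping BV (R1): 46% × 87% × 48% = 19.2096% of Halcyon Capital LLC.
Chain via Silverbay Foods Inc. → Fairlane Logistics SA (R1): 74% × 93% × 22% = 15.1404% of Halcyon Capital LLC.
Aggregating (R3): 19.2096% + 15.1404% = 34.35%.
34.35% exceeds the 25% threshold by 9.35 percentage points.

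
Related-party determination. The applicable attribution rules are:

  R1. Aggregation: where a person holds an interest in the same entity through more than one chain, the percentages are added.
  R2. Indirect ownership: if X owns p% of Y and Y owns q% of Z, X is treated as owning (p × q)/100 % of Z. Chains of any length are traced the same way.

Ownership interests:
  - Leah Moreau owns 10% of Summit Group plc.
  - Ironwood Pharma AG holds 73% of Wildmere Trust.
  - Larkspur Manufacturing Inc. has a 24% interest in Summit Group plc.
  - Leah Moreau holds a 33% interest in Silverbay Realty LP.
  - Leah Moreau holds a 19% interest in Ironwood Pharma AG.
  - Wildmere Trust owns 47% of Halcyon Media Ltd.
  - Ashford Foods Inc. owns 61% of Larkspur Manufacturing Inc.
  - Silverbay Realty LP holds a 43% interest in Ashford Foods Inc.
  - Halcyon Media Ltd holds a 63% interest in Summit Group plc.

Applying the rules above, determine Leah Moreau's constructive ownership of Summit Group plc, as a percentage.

Chain via Silverbay Realty LP → Ashford Foods Inc. → Larkspur Manufacturing Inc. (R2): 33% × 43% × 61% × 24% = 2.077416% of Summit Group plc.
Chain via Ironwood Pharma AG → Wildmere Trust → Halcyon Media Ltd (R2): 19% × 73% × 47% × 63% = 4.106907% of Summit Group plc.
Direct interest in Summit Group plc: 10%.
Aggregating (R1): 2.077416% + 4.106907% + 10% = 16.184323%.

16.184323%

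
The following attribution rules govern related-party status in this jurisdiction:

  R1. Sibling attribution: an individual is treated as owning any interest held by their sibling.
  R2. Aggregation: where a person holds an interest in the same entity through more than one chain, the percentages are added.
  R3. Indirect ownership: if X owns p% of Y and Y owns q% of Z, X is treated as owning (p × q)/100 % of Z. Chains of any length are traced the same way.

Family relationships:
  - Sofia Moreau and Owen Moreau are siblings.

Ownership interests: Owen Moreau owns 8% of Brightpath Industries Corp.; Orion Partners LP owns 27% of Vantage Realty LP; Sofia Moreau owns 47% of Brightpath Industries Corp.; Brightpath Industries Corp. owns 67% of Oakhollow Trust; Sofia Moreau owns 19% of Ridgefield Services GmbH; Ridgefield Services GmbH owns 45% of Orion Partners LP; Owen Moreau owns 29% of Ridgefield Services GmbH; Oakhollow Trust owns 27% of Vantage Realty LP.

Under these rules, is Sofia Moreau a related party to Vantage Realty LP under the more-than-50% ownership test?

By sibling attribution (R1), Sofia Moreau is treated as also owning Owen Moreau's interest in Brightpath Industries Corp, giving 47% + 8% = 55%.
By sibling attribution (R1), Sofia Moreau is treated as also owning Owen Moreau's interest in Ridgefield Services GmbH, giving 19% + 29% = 48%.
Chain via Brightpath Industries Corp. → Oakhollow Trust (R3): 55% × 67% × 27% = 9.9495% of Vantage Realty LP.
Chain via Ridgefield Services GmbH → Orion Partners LP (R3): 48% × 45% × 27% = 5.832% of Vantage Realty LP.
Aggregating (R2): 9.9495% + 5.832% = 15.7815%.
15.7815% does not exceed the 50% threshold, so Sofia is not a related party to Vantage Realty LP.

No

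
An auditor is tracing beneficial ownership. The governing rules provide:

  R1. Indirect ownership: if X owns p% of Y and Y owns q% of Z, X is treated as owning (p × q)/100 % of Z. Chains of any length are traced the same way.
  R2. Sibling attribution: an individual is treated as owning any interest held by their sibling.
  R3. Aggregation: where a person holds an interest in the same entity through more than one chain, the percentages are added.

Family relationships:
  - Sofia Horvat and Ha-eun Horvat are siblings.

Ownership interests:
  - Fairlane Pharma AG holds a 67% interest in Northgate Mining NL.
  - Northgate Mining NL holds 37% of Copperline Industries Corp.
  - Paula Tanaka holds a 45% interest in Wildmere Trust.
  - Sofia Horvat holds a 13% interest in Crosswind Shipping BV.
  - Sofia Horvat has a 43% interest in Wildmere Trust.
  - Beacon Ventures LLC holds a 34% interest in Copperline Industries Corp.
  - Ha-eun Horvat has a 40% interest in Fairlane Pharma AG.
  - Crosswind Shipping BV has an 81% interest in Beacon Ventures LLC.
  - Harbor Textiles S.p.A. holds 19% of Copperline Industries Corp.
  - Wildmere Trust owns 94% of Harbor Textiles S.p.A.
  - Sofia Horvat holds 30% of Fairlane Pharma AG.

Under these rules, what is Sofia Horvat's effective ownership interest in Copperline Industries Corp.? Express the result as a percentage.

28.613%

By sibling attribution (R2), Sofia Horvat is treated as also owning Ha-eun Horvat's interest in Fairlane Pharma AG, giving 30% + 40% = 70%.
Chain via Crosswind Shipping BV → Beacon Ventures LLC (R1): 13% × 81% × 34% = 3.5802% of Copperline Industries Corp.
Chain via Fairlane Pharma AG → Northgate Mining NL (R1): 70% × 67% × 37% = 17.353% of Copperline Industries Corp.
Chain via Wildmere Trust → Harbor Textiles S.p.A. (R1): 43% × 94% × 19% = 7.6798% of Copperline Industries Corp.
Aggregating (R3): 3.5802% + 17.353% + 7.6798% = 28.613%.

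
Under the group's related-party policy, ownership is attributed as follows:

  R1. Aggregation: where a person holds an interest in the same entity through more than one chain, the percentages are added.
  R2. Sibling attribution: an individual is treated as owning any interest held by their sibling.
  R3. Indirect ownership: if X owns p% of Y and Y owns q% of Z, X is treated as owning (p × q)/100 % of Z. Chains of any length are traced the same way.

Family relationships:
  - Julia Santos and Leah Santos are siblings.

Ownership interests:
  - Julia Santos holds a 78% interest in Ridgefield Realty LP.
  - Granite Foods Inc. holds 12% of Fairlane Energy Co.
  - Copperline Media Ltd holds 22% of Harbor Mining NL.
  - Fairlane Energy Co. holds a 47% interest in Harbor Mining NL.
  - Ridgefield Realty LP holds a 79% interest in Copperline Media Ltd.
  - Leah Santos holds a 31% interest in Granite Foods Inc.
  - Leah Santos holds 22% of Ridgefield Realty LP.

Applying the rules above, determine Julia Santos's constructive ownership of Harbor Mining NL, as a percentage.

19.1284%

By sibling attribution (R2), Julia Santos is treated as also owning Leah Santos's interest in Ridgefield Realty LP, giving 78% + 22% = 100%.
By sibling attribution (R2), Julia Santos is treated as owning Leah Santos's 31% interest in Granite Foods Inc.
Chain via Ridgefield Realty LP → Copperline Media Ltd (R3): 100% × 79% × 22% = 17.38% of Harbor Mining NL.
Chain via Granite Foods Inc. → Fairlane Energy Co. (R3): 31% × 12% × 47% = 1.7484% of Harbor Mining NL.
Aggregating (R1): 17.38% + 1.7484% = 19.1284%.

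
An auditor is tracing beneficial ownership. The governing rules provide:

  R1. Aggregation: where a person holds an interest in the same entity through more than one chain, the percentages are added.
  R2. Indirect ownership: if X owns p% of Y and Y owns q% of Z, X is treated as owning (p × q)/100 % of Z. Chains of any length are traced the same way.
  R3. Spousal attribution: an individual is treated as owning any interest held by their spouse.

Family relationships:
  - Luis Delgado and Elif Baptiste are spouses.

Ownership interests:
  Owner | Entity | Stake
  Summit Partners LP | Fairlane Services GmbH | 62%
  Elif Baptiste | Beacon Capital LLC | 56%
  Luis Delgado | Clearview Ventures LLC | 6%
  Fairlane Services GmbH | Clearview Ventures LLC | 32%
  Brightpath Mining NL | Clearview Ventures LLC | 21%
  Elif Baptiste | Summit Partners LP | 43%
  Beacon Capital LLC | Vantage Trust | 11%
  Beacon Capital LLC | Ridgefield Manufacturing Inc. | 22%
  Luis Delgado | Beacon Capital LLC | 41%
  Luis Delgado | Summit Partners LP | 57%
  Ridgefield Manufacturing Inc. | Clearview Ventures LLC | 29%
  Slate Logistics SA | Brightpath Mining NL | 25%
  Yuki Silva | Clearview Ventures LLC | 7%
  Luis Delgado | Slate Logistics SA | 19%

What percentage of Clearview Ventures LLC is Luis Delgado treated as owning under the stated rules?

By spousal attribution (R3), Luis Delgado is treated as also owning Elif Baptiste's interest in Beacon Capital LLC, giving 41% + 56% = 97%.
By spousal attribution (R3), Luis Delgado is treated as also owning Elif Baptiste's interest in Summit Partners LP, giving 57% + 43% = 100%.
Chain via Beacon Capital LLC → Ridgefield Manufacturing Inc. (R2): 97% × 22% × 29% = 6.1886% of Clearview Ventures LLC.
Chain via Slate Logistics SA → Brightpath Mining NL (R2): 19% × 25% × 21% = 0.9975% of Clearview Ventures LLC.
Chain via Summit Partners LP → Fairlane Services GmbH (R2): 100% × 62% × 32% = 19.84% of Clearview Ventures LLC.
Direct interest in Clearview Ventures LLC: 6%.
Aggregating (R1): 6.1886% + 0.9975% + 19.84% + 6% = 33.0261%.

33.0261%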